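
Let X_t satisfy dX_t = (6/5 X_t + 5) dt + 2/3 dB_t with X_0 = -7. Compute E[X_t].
E[X_t] = -17*exp(6*t/5)/6 - 25/6

Taking expectations and using E[dB_t] = 0, the mean m(t) = E[X_t] satisfies the ODE m'(t) = a m(t) + b with m(0) = x_0. With a = 6/5, b = 5, x_0 = -7, the solution is
  m(t) = x_0 * exp(a t) + (b/a) * (exp(a t) - 1)
       = (-7) * exp((6/5) t) + (5/(6/5)) * (exp((6/5) t) - 1)
       = -17*exp(6*t/5)/6 - 25/6.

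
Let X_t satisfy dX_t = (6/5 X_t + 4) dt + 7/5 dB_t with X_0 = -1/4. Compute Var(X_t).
Var(X_t) = 49*exp(12*t/5)/60 - 49/60

The variance V(t) = Var(X_t) satisfies V'(t) = 2 a V(t) + c^2 with V(0) = 0 (drift coefficient is linear in X, diffusion is constant). With a = 6/5, c = 7/5, the solution is
  V(t) = (c^2 / (2 a)) * (exp(2 a t) - 1)
       = ((7/5)^2 / (2*(6/5))) * (exp((12/5) t) - 1)
       = 49*exp(12*t/5)/60 - 49/60.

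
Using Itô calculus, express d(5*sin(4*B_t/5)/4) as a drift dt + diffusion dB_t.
d(5*sin(4*B_t/5)/4) = (-2*sin(4*B_t/5)/5) dt + (cos(4*B_t/5)) dB_t

Itô's formula for f(B_t) gives d f(B_t) = f'(B_t) dB_t + (1/2) f''(B_t) dt. Compute derivatives of f(x) = 5*sin(4*x/5)/4:
  f'(x)  = cos(4*x/5)
  f''(x) = -4*sin(4*x/5)/5
Substitute x = B_t and multiply the f'' term by 1/2:
  drift     = (1/2) * (-4*sin(4*x/5)/5) evaluated at B_t = -2*sin(4*B_t/5)/5
  diffusion = (cos(4*x/5)) evaluated at B_t = cos(4*B_t/5)
Therefore d(5*sin(4*B_t/5)/4) = (-2*sin(4*B_t/5)/5) dt + (cos(4*B_t/5)) dB_t.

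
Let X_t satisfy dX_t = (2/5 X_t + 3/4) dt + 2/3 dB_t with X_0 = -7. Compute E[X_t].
E[X_t] = -41*exp(2*t/5)/8 - 15/8

Taking expectations and using E[dB_t] = 0, the mean m(t) = E[X_t] satisfies the ODE m'(t) = a m(t) + b with m(0) = x_0. With a = 2/5, b = 3/4, x_0 = -7, the solution is
  m(t) = x_0 * exp(a t) + (b/a) * (exp(a t) - 1)
       = (-7) * exp((2/5) t) + ((3/4)/(2/5)) * (exp((2/5) t) - 1)
       = -41*exp(2*t/5)/8 - 15/8.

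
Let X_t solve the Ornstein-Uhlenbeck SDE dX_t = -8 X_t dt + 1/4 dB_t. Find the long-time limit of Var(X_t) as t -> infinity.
lim Var(X_t) = 1/256

The OU SDE dX = -theta X dt + sigma dB admits the integrating factor exp(theta t): d(exp(theta t) X_t) = sigma exp(theta t) dB_t. Integrating from 0 to t gives X_t = x_0 * exp(-theta t) + sigma * int_0^t exp(-theta (t-s)) dB_s for any initial x_0. The Itô integral has variance (by the Itô isometry) sigma^2 * int_0^t exp(-2 theta (t - s)) ds = sigma^2 * (1 - exp(-2 theta t)) / (2 theta), independent of x_0.
With theta = 8, sigma = 1/4:
  Var(X_t) = (1/4)^2 * (1 - exp(-2*8 t)) / (2 * 8) = 1/256 - exp(-16*t)/256.
As t -> infinity, exp(-2*8 t) -> 0, so the stationary variance is sigma^2 / (2 theta) = 1/256.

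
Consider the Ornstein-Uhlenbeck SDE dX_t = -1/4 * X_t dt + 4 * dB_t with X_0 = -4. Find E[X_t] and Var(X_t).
E[X_t] = -4*exp(-t/4); Var(X_t) = 32 - 32*exp(-t/2)

The OU SDE dX = -theta X dt + sigma dB admits the integrating factor exp(theta t): d(exp(theta t) X_t) = sigma exp(theta t) dB_t. Integrating from 0 to t:
  X_t = x_0 * exp(-theta t) + sigma * int_0^t exp(-theta (t-s)) dB_s.
The Itô integral has mean 0 and (by the Itô isometry) variance sigma^2 * int_0^t exp(-2 theta (t - s)) ds = sigma^2 * (1 - exp(-2 theta t)) / (2 theta).
With theta = 1/4, sigma = 4, x_0 = -4:
  E[X_t] = -4 * exp(-1/4 t) = -4*exp(-t/4)
  Var(X_t) = (4)^2 * (1 - exp(-2*1/4 t)) / (2 * 1/4) = 32 - 32*exp(-t/2).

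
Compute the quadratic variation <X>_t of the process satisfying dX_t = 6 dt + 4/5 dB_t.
<X>_t = 16*t/25

For an Itô process dX_t = a(t) dt + b(t) dB_t, the quadratic variation is <X>_t = int_0^t b(s)^2 ds (the drift term does not contribute). Here b(s) = 4/5, so
  b(s)^2 = 16/25.
Integrating from 0 to t:
  <X>_t = int_0^t (16/25) ds = 16*t/25.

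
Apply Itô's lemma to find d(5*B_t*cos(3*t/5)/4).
d(5*B_t*cos(3*t/5)/4) = (-3*B_t*sin(3*t/5)/4) dt + (5*cos(3*t/5)/4) dB_t

Itô's formula for f(t, x): d f(t, B_t) = (f_t + (1/2) f_xx) dt + f_x dB_t. Compute partials of f(t, x) = 5*x*cos(3*t/5)/4:
  f_t(t,x)  = -3*x*sin(3*t/5)/4
  f_x(t,x)  = 5*cos(3*t/5)/4
  f_xx(t,x) = 0
Assemble drift = f_t + (1/2) f_xx = -3*x*sin(3*t/5)/4 and diffusion = f_x = 5*cos(3*t/5)/4. Substituting x = B_t:
  d(5*B_t*cos(3*t/5)/4) = (-3*B_t*sin(3*t/5)/4) dt + (5*cos(3*t/5)/4) dB_t.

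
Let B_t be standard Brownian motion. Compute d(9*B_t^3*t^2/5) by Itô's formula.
d(9*B_t^3*t^2/5) = (9*B_t*t*(2*B_t^2 + 3*t)/5) dt + (27*B_t^2*t^2/5) dB_t

Itô's formula for f(t, x): d f(t, B_t) = (f_t + (1/2) f_xx) dt + f_x dB_t. Compute partials of f(t, x) = 9*t^2*x^3/5:
  f_t(t,x)  = 18*t*x^3/5
  f_x(t,x)  = 27*t^2*x^2/5
  f_xx(t,x) = 54*t^2*x/5
Assemble drift = f_t + (1/2) f_xx = 9*t*x*(3*t + 2*x^2)/5 and diffusion = f_x = 27*t^2*x^2/5. Substituting x = B_t:
  d(9*B_t^3*t^2/5) = (9*B_t*t*(2*B_t^2 + 3*t)/5) dt + (27*B_t^2*t^2/5) dB_t.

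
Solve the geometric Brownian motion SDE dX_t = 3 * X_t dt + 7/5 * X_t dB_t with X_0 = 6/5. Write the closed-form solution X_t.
X_t = 6/5 * exp((101/50) * t + (7/5) * B_t)

For GBM dX = mu X dt + sigma X dB with X_0 = x_0, apply Itô to Y = log X: dY = (mu - sigma^2/2) dt + sigma dB, so Y_t = log(x_0) + (mu - sigma^2/2) t + sigma B_t and hence X_t = x_0 * exp((mu - sigma^2/2) t + sigma B_t).
With mu = 3, sigma = 7/5, x_0 = 6/5, this gives:
  X_t = 6/5 * exp((101/50) * t + (7/5) * B_t).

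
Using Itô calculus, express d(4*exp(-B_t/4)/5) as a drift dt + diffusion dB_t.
d(4*exp(-B_t/4)/5) = (exp(-B_t/4)/40) dt + (-exp(-B_t/4)/5) dB_t

Itô's formula for f(B_t) gives d f(B_t) = f'(B_t) dB_t + (1/2) f''(B_t) dt. Compute derivatives of f(x) = 4*exp(-x/4)/5:
  f'(x)  = -exp(-x/4)/5
  f''(x) = exp(-x/4)/20
Substitute x = B_t and multiply the f'' term by 1/2:
  drift     = (1/2) * (exp(-x/4)/20) evaluated at B_t = exp(-B_t/4)/40
  diffusion = (-exp(-x/4)/5) evaluated at B_t = -exp(-B_t/4)/5
Therefore d(4*exp(-B_t/4)/5) = (exp(-B_t/4)/40) dt + (-exp(-B_t/4)/5) dB_t.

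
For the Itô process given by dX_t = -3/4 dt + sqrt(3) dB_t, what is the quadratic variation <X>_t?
<X>_t = 3*t

For an Itô process dX_t = a(t) dt + b(t) dB_t, the quadratic variation is <X>_t = int_0^t b(s)^2 ds (the drift term does not contribute). Here b(s) = sqrt(3), so
  b(s)^2 = 3.
Integrating from 0 to t:
  <X>_t = int_0^t (3) ds = 3*t.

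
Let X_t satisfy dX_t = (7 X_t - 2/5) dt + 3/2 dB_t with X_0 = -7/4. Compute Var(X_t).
Var(X_t) = 9*exp(14*t)/56 - 9/56

The variance V(t) = Var(X_t) satisfies V'(t) = 2 a V(t) + c^2 with V(0) = 0 (drift coefficient is linear in X, diffusion is constant). With a = 7, c = 3/2, the solution is
  V(t) = (c^2 / (2 a)) * (exp(2 a t) - 1)
       = ((3/2)^2 / (2*7)) * (exp(14 t) - 1)
       = 9*exp(14*t)/56 - 9/56.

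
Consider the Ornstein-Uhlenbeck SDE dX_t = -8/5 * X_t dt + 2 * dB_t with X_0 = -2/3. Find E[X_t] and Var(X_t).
E[X_t] = -2*exp(-8*t/5)/3; Var(X_t) = 5/4 - 5*exp(-16*t/5)/4

The OU SDE dX = -theta X dt + sigma dB admits the integrating factor exp(theta t): d(exp(theta t) X_t) = sigma exp(theta t) dB_t. Integrating from 0 to t:
  X_t = x_0 * exp(-theta t) + sigma * int_0^t exp(-theta (t-s)) dB_s.
The Itô integral has mean 0 and (by the Itô isometry) variance sigma^2 * int_0^t exp(-2 theta (t - s)) ds = sigma^2 * (1 - exp(-2 theta t)) / (2 theta).
With theta = 8/5, sigma = 2, x_0 = -2/3:
  E[X_t] = -2/3 * exp(-8/5 t) = -2*exp(-8*t/5)/3
  Var(X_t) = (2)^2 * (1 - exp(-2*8/5 t)) / (2 * 8/5) = 5/4 - 5*exp(-16*t/5)/4.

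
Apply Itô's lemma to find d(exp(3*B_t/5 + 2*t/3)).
d(exp(3*B_t/5 + 2*t/3)) = (127*exp(3*B_t/5 + 2*t/3)/150) dt + (3*exp(3*B_t/5 + 2*t/3)/5) dB_t

Itô's formula for f(t, x): d f(t, B_t) = (f_t + (1/2) f_xx) dt + f_x dB_t. Compute partials of f(t, x) = exp(2*t/3 + 3*x/5):
  f_t(t,x)  = 2*exp(2*t/3 + 3*x/5)/3
  f_x(t,x)  = 3*exp(2*t/3 + 3*x/5)/5
  f_xx(t,x) = 9*exp(2*t/3 + 3*x/5)/25
Assemble drift = f_t + (1/2) f_xx = 127*exp(2*t/3 + 3*x/5)/150 and diffusion = f_x = 3*exp(2*t/3 + 3*x/5)/5. Substituting x = B_t:
  d(exp(3*B_t/5 + 2*t/3)) = (127*exp(3*B_t/5 + 2*t/3)/150) dt + (3*exp(3*B_t/5 + 2*t/3)/5) dB_t.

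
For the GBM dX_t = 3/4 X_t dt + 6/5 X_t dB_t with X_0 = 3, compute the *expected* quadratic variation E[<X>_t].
E[<X>_t] = 216*exp(147*t/50)/49 - 216/49

<X>_t = int_0^t ((6/5) * X_s)^2 ds. Taking expectation inside the integral: E[<X>_t] = (6/5)^2 * int_0^t E[X_s^2] ds. For GBM, E[X_s^2] = x_0^2 * exp((2 mu + sigma^2) s). Integrating:
  E[<X>_t] = (6/5)^2 * 3^2 * (exp((2*(3/4) + (6/5)^2) t) - 1) / (2*(3/4) + (6/5)^2)
           = (6/5)^2 * 3^2 * (exp((147/50) t) - 1) / (147/50) = 216*exp(147*t/50)/49 - 216/49.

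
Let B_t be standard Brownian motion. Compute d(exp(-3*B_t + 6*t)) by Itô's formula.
d(exp(-3*B_t + 6*t)) = (21*exp(-3*B_t + 6*t)/2) dt + (-3*exp(-3*B_t + 6*t)) dB_t

Itô's formula for f(t, x): d f(t, B_t) = (f_t + (1/2) f_xx) dt + f_x dB_t. Compute partials of f(t, x) = exp(6*t - 3*x):
  f_t(t,x)  = 6*exp(6*t - 3*x)
  f_x(t,x)  = -3*exp(6*t - 3*x)
  f_xx(t,x) = 9*exp(6*t - 3*x)
Assemble drift = f_t + (1/2) f_xx = 21*exp(6*t - 3*x)/2 and diffusion = f_x = -3*exp(6*t - 3*x). Substituting x = B_t:
  d(exp(-3*B_t + 6*t)) = (21*exp(-3*B_t + 6*t)/2) dt + (-3*exp(-3*B_t + 6*t)) dB_t.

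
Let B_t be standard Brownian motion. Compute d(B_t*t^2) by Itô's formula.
d(B_t*t^2) = (2*B_t*t) dt + (t^2) dB_t

Itô's formula for f(t, x): d f(t, B_t) = (f_t + (1/2) f_xx) dt + f_x dB_t. Compute partials of f(t, x) = t^2*x:
  f_t(t,x)  = 2*t*x
  f_x(t,x)  = t^2
  f_xx(t,x) = 0
Assemble drift = f_t + (1/2) f_xx = 2*t*x and diffusion = f_x = t^2. Substituting x = B_t:
  d(B_t*t^2) = (2*B_t*t) dt + (t^2) dB_t.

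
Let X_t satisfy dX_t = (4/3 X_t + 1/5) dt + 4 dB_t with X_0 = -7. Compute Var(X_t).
Var(X_t) = 6*exp(8*t/3) - 6

The variance V(t) = Var(X_t) satisfies V'(t) = 2 a V(t) + c^2 with V(0) = 0 (drift coefficient is linear in X, diffusion is constant). With a = 4/3, c = 4, the solution is
  V(t) = (c^2 / (2 a)) * (exp(2 a t) - 1)
       = (4^2 / (2*(4/3))) * (exp((8/3) t) - 1)
       = 6*exp(8*t/3) - 6.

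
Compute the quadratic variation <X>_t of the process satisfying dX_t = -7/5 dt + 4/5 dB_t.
<X>_t = 16*t/25

For an Itô process dX_t = a(t) dt + b(t) dB_t, the quadratic variation is <X>_t = int_0^t b(s)^2 ds (the drift term does not contribute). Here b(s) = 4/5, so
  b(s)^2 = 16/25.
Integrating from 0 to t:
  <X>_t = int_0^t (16/25) ds = 16*t/25.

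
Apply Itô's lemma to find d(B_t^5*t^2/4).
d(B_t^5*t^2/4) = (B_t^3*t*(B_t^2 + 5*t)/2) dt + (5*B_t^4*t^2/4) dB_t

Itô's formula for f(t, x): d f(t, B_t) = (f_t + (1/2) f_xx) dt + f_x dB_t. Compute partials of f(t, x) = t^2*x^5/4:
  f_t(t,x)  = t*x^5/2
  f_x(t,x)  = 5*t^2*x^4/4
  f_xx(t,x) = 5*t^2*x^3
Assemble drift = f_t + (1/2) f_xx = t*x^3*(5*t + x^2)/2 and diffusion = f_x = 5*t^2*x^4/4. Substituting x = B_t:
  d(B_t^5*t^2/4) = (B_t^3*t*(B_t^2 + 5*t)/2) dt + (5*B_t^4*t^2/4) dB_t.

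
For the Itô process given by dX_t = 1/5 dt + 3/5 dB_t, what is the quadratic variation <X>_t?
<X>_t = 9*t/25

For an Itô process dX_t = a(t) dt + b(t) dB_t, the quadratic variation is <X>_t = int_0^t b(s)^2 ds (the drift term does not contribute). Here b(s) = 3/5, so
  b(s)^2 = 9/25.
Integrating from 0 to t:
  <X>_t = int_0^t (9/25) ds = 9*t/25.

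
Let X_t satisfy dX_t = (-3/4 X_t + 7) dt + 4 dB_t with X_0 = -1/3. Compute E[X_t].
E[X_t] = 28/3 - 29*exp(-3*t/4)/3

Taking expectations and using E[dB_t] = 0, the mean m(t) = E[X_t] satisfies the ODE m'(t) = a m(t) + b with m(0) = x_0. With a = -3/4, b = 7, x_0 = -1/3, the solution is
  m(t) = x_0 * exp(a t) + (b/a) * (exp(a t) - 1)
       = (-1/3) * exp((-3/4) t) + (7/(-3/4)) * (exp((-3/4) t) - 1)
       = 28/3 - 29*exp(-3*t/4)/3.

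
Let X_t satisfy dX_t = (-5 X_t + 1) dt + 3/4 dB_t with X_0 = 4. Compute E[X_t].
E[X_t] = 1/5 + 19*exp(-5*t)/5

Taking expectations and using E[dB_t] = 0, the mean m(t) = E[X_t] satisfies the ODE m'(t) = a m(t) + b with m(0) = x_0. With a = -5, b = 1, x_0 = 4, the solution is
  m(t) = x_0 * exp(a t) + (b/a) * (exp(a t) - 1)
       = 4 * exp((-5) t) + (1/(-5)) * (exp((-5) t) - 1)
       = 1/5 + 19*exp(-5*t)/5.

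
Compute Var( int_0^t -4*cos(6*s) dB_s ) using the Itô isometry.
Var = 8*t + 2*sin(12*t)/3

The Itô integral of a deterministic integrand f(s) has mean 0 because each increment f(s) * (B_{s+ds} - B_s) has mean 0. By the Itô isometry:
  Var( int_0^t f(s) dB_s ) = E[ (int_0^t f(s) dB_s)^2 ] = int_0^t f(s)^2 ds.
Here f(s) = -4*cos(6*s), so f(s)^2 = 16*cos(6*s)^2. Integrate:
  int_0^t (16*cos(6*s)^2) ds = 8*t + 2*sin(12*t)/3.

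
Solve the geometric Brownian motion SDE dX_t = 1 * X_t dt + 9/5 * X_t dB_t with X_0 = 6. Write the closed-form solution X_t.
X_t = 6 * exp((-31/50) * t + (9/5) * B_t)

For GBM dX = mu X dt + sigma X dB with X_0 = x_0, apply Itô to Y = log X: dY = (mu - sigma^2/2) dt + sigma dB, so Y_t = log(x_0) + (mu - sigma^2/2) t + sigma B_t and hence X_t = x_0 * exp((mu - sigma^2/2) t + sigma B_t).
With mu = 1, sigma = 9/5, x_0 = 6, this gives:
  X_t = 6 * exp((-31/50) * t + (9/5) * B_t).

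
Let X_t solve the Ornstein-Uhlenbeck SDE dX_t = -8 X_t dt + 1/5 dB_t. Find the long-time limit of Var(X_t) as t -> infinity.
lim Var(X_t) = 1/400

The OU SDE dX = -theta X dt + sigma dB admits the integrating factor exp(theta t): d(exp(theta t) X_t) = sigma exp(theta t) dB_t. Integrating from 0 to t gives X_t = x_0 * exp(-theta t) + sigma * int_0^t exp(-theta (t-s)) dB_s for any initial x_0. The Itô integral has variance (by the Itô isometry) sigma^2 * int_0^t exp(-2 theta (t - s)) ds = sigma^2 * (1 - exp(-2 theta t)) / (2 theta), independent of x_0.
With theta = 8, sigma = 1/5:
  Var(X_t) = (1/5)^2 * (1 - exp(-2*8 t)) / (2 * 8) = 1/400 - exp(-16*t)/400.
As t -> infinity, exp(-2*8 t) -> 0, so the stationary variance is sigma^2 / (2 theta) = 1/400.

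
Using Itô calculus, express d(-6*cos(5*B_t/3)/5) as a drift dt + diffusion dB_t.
d(-6*cos(5*B_t/3)/5) = (5*cos(5*B_t/3)/3) dt + (2*sin(5*B_t/3)) dB_t

Itô's formula for f(B_t) gives d f(B_t) = f'(B_t) dB_t + (1/2) f''(B_t) dt. Compute derivatives of f(x) = -6*cos(5*x/3)/5:
  f'(x)  = 2*sin(5*x/3)
  f''(x) = 10*cos(5*x/3)/3
Substitute x = B_t and multiply the f'' term by 1/2:
  drift     = (1/2) * (10*cos(5*x/3)/3) evaluated at B_t = 5*cos(5*B_t/3)/3
  diffusion = (2*sin(5*x/3)) evaluated at B_t = 2*sin(5*B_t/3)
Therefore d(-6*cos(5*B_t/3)/5) = (5*cos(5*B_t/3)/3) dt + (2*sin(5*B_t/3)) dB_t.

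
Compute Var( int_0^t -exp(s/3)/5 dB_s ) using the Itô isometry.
Var = 3*exp(2*t/3)/50 - 3/50

The Itô integral of a deterministic integrand f(s) has mean 0 because each increment f(s) * (B_{s+ds} - B_s) has mean 0. By the Itô isometry:
  Var( int_0^t f(s) dB_s ) = E[ (int_0^t f(s) dB_s)^2 ] = int_0^t f(s)^2 ds.
Here f(s) = -exp(s/3)/5, so f(s)^2 = exp(2*s/3)/25. Integrate:
  int_0^t (exp(2*s/3)/25) ds = 3*exp(2*t/3)/50 - 3/50.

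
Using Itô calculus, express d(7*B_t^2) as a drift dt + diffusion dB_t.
d(7*B_t^2) = (7) dt + (14*B_t) dB_t

Itô's formula for f(B_t) gives d f(B_t) = f'(B_t) dB_t + (1/2) f''(B_t) dt. Compute derivatives of f(x) = 7*x^2:
  f'(x)  = 14*x
  f''(x) = 14
Substitute x = B_t and multiply the f'' term by 1/2:
  drift     = (1/2) * (14) evaluated at B_t = 7
  diffusion = (14*x) evaluated at B_t = 14*B_t
Therefore d(7*B_t^2) = (7) dt + (14*B_t) dB_t.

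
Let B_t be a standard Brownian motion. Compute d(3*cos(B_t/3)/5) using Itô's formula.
d(3*cos(B_t/3)/5) = (-cos(B_t/3)/30) dt + (-sin(B_t/3)/5) dB_t

Itô's formula for f(B_t) gives d f(B_t) = f'(B_t) dB_t + (1/2) f''(B_t) dt. Compute derivatives of f(x) = 3*cos(x/3)/5:
  f'(x)  = -sin(x/3)/5
  f''(x) = -cos(x/3)/15
Substitute x = B_t and multiply the f'' term by 1/2:
  drift     = (1/2) * (-cos(x/3)/15) evaluated at B_t = -cos(B_t/3)/30
  diffusion = (-sin(x/3)/5) evaluated at B_t = -sin(B_t/3)/5
Therefore d(3*cos(B_t/3)/5) = (-cos(B_t/3)/30) dt + (-sin(B_t/3)/5) dB_t.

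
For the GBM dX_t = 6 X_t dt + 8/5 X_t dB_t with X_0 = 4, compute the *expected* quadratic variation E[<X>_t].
E[<X>_t] = 256*exp(364*t/25)/91 - 256/91

<X>_t = int_0^t ((8/5) * X_s)^2 ds. Taking expectation inside the integral: E[<X>_t] = (8/5)^2 * int_0^t E[X_s^2] ds. For GBM, E[X_s^2] = x_0^2 * exp((2 mu + sigma^2) s). Integrating:
  E[<X>_t] = (8/5)^2 * 4^2 * (exp((2*6 + (8/5)^2) t) - 1) / (2*6 + (8/5)^2)
           = (8/5)^2 * 4^2 * (exp((364/25) t) - 1) / (364/25) = 256*exp(364*t/25)/91 - 256/91.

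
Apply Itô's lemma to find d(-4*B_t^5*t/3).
d(-4*B_t^5*t/3) = (4*B_t^3*(-B_t^2 - 10*t)/3) dt + (-20*B_t^4*t/3) dB_t

Itô's formula for f(t, x): d f(t, B_t) = (f_t + (1/2) f_xx) dt + f_x dB_t. Compute partials of f(t, x) = -4*t*x^5/3:
  f_t(t,x)  = -4*x^5/3
  f_x(t,x)  = -20*t*x^4/3
  f_xx(t,x) = -80*t*x^3/3
Assemble drift = f_t + (1/2) f_xx = 4*x^3*(-10*t - x^2)/3 and diffusion = f_x = -20*t*x^4/3. Substituting x = B_t:
  d(-4*B_t^5*t/3) = (4*B_t^3*(-B_t^2 - 10*t)/3) dt + (-20*B_t^4*t/3) dB_t.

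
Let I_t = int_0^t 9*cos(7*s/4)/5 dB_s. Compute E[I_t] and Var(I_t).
E[I_t] = 0; Var(I_t) = 81*t/50 + 81*sin(7*t/2)/175

The Itô integral of a deterministic integrand f(s) has mean 0 because each increment f(s) * (B_{s+ds} - B_s) has mean 0. By the Itô isometry:
  Var( int_0^t f(s) dB_s ) = E[ (int_0^t f(s) dB_s)^2 ] = int_0^t f(s)^2 ds.
Here f(s) = 9*cos(7*s/4)/5, so f(s)^2 = 81*cos(7*s/4)^2/25. Integrate:
  int_0^t (81*cos(7*s/4)^2/25) ds = 81*t/50 + 81*sin(7*t/2)/175.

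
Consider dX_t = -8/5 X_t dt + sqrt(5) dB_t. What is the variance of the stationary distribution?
lim Var(X_t) = 25/16

The OU SDE dX = -theta X dt + sigma dB admits the integrating factor exp(theta t): d(exp(theta t) X_t) = sigma exp(theta t) dB_t. Integrating from 0 to t gives X_t = x_0 * exp(-theta t) + sigma * int_0^t exp(-theta (t-s)) dB_s for any initial x_0. The Itô integral has variance (by the Itô isometry) sigma^2 * int_0^t exp(-2 theta (t - s)) ds = sigma^2 * (1 - exp(-2 theta t)) / (2 theta), independent of x_0.
With theta = 8/5, sigma = sqrt(5):
  Var(X_t) = (sqrt(5))^2 * (1 - exp(-2*8/5 t)) / (2 * 8/5) = 25/16 - 25*exp(-16*t/5)/16.
As t -> infinity, exp(-2*8/5 t) -> 0, so the stationary variance is sigma^2 / (2 theta) = 25/16.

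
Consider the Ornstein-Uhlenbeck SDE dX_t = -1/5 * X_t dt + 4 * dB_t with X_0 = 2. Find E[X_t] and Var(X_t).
E[X_t] = 2*exp(-t/5); Var(X_t) = 40 - 40*exp(-2*t/5)

The OU SDE dX = -theta X dt + sigma dB admits the integrating factor exp(theta t): d(exp(theta t) X_t) = sigma exp(theta t) dB_t. Integrating from 0 to t:
  X_t = x_0 * exp(-theta t) + sigma * int_0^t exp(-theta (t-s)) dB_s.
The Itô integral has mean 0 and (by the Itô isometry) variance sigma^2 * int_0^t exp(-2 theta (t - s)) ds = sigma^2 * (1 - exp(-2 theta t)) / (2 theta).
With theta = 1/5, sigma = 4, x_0 = 2:
  E[X_t] = 2 * exp(-1/5 t) = 2*exp(-t/5)
  Var(X_t) = (4)^2 * (1 - exp(-2*1/5 t)) / (2 * 1/5) = 40 - 40*exp(-2*t/5).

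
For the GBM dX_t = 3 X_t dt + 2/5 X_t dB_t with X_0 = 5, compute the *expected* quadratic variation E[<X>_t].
E[<X>_t] = 50*exp(154*t/25)/77 - 50/77

<X>_t = int_0^t ((2/5) * X_s)^2 ds. Taking expectation inside the integral: E[<X>_t] = (2/5)^2 * int_0^t E[X_s^2] ds. For GBM, E[X_s^2] = x_0^2 * exp((2 mu + sigma^2) s). Integrating:
  E[<X>_t] = (2/5)^2 * 5^2 * (exp((2*3 + (2/5)^2) t) - 1) / (2*3 + (2/5)^2)
           = (2/5)^2 * 5^2 * (exp((154/25) t) - 1) / (154/25) = 50*exp(154*t/25)/77 - 50/77.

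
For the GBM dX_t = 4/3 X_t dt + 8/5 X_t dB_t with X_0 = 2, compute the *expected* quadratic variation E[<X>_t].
E[<X>_t] = 96*exp(392*t/75)/49 - 96/49

<X>_t = int_0^t ((8/5) * X_s)^2 ds. Taking expectation inside the integral: E[<X>_t] = (8/5)^2 * int_0^t E[X_s^2] ds. For GBM, E[X_s^2] = x_0^2 * exp((2 mu + sigma^2) s). Integrating:
  E[<X>_t] = (8/5)^2 * 2^2 * (exp((2*(4/3) + (8/5)^2) t) - 1) / (2*(4/3) + (8/5)^2)
           = (8/5)^2 * 2^2 * (exp((392/75) t) - 1) / (392/75) = 96*exp(392*t/75)/49 - 96/49.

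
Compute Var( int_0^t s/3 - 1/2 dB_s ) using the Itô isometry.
Var = t*(4*t^2 - 18*t + 27)/108

The Itô integral of a deterministic integrand f(s) has mean 0 because each increment f(s) * (B_{s+ds} - B_s) has mean 0. By the Itô isometry:
  Var( int_0^t f(s) dB_s ) = E[ (int_0^t f(s) dB_s)^2 ] = int_0^t f(s)^2 ds.
Here f(s) = s/3 - 1/2, so f(s)^2 = (2*s - 3)^2/36. Integrate:
  int_0^t ((2*s - 3)^2/36) ds = t*(4*t^2 - 18*t + 27)/108.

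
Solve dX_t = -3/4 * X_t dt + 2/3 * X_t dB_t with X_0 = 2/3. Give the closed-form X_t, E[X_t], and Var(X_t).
X_t = 2/3 * exp((-35/36) t + (2/3) B_t); E[X_t] = 2*exp(-3*t/4)/3; Var(X_t) = (4*exp(4*t/9) - 4)*exp(-3*t/2)/9

For GBM dX = mu X dt + sigma X dB with X_0 = x_0, apply Itô to Y = log X: dY = (mu - sigma^2/2) dt + sigma dB, so Y_t = log(x_0) + (mu - sigma^2/2) t + sigma B_t and hence X_t = x_0 * exp((mu - sigma^2/2) t + sigma B_t).
With mu = -3/4, sigma = 2/3, x_0 = 2/3, this gives:
  X_t = 2/3 * exp((-35/36) * t + (2/3) * B_t).
Since sigma*B_t ~ Normal(0, sigma^2 t), E[exp(sigma*B_t)] = exp(sigma^2 t / 2); so E[X_t] = x_0 * exp((mu - sigma^2/2) t) * exp(sigma^2 t / 2) = x_0 * exp(mu t) = 2*exp(-3*t/4)/3.
Var(X_t) = E[X_t^2] - (E[X_t])^2 = x_0^2 * exp(2 mu t) * (exp(sigma^2 t) - 1) = (4*exp(4*t/9) - 4)*exp(-3*t/2)/9.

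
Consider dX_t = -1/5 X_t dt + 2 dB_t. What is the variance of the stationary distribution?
lim Var(X_t) = 10

The OU SDE dX = -theta X dt + sigma dB admits the integrating factor exp(theta t): d(exp(theta t) X_t) = sigma exp(theta t) dB_t. Integrating from 0 to t gives X_t = x_0 * exp(-theta t) + sigma * int_0^t exp(-theta (t-s)) dB_s for any initial x_0. The Itô integral has variance (by the Itô isometry) sigma^2 * int_0^t exp(-2 theta (t - s)) ds = sigma^2 * (1 - exp(-2 theta t)) / (2 theta), independent of x_0.
With theta = 1/5, sigma = 2:
  Var(X_t) = (2)^2 * (1 - exp(-2*1/5 t)) / (2 * 1/5) = 10 - 10*exp(-2*t/5).
As t -> infinity, exp(-2*1/5 t) -> 0, so the stationary variance is sigma^2 / (2 theta) = 10.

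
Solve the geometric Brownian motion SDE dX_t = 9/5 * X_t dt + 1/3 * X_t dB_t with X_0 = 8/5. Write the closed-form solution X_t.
X_t = 8/5 * exp((157/90) * t + (1/3) * B_t)

For GBM dX = mu X dt + sigma X dB with X_0 = x_0, apply Itô to Y = log X: dY = (mu - sigma^2/2) dt + sigma dB, so Y_t = log(x_0) + (mu - sigma^2/2) t + sigma B_t and hence X_t = x_0 * exp((mu - sigma^2/2) t + sigma B_t).
With mu = 9/5, sigma = 1/3, x_0 = 8/5, this gives:
  X_t = 8/5 * exp((157/90) * t + (1/3) * B_t).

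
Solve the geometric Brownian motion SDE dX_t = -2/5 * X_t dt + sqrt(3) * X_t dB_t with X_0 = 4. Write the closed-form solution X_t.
X_t = 4 * exp((-19/10) * t + (sqrt(3)) * B_t)

For GBM dX = mu X dt + sigma X dB with X_0 = x_0, apply Itô to Y = log X: dY = (mu - sigma^2/2) dt + sigma dB, so Y_t = log(x_0) + (mu - sigma^2/2) t + sigma B_t and hence X_t = x_0 * exp((mu - sigma^2/2) t + sigma B_t).
With mu = -2/5, sigma = sqrt(3), x_0 = 4, this gives:
  X_t = 4 * exp((-19/10) * t + (sqrt(3)) * B_t).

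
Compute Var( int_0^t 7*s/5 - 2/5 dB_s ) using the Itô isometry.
Var = t*(49*t^2 - 42*t + 12)/75

The Itô integral of a deterministic integrand f(s) has mean 0 because each increment f(s) * (B_{s+ds} - B_s) has mean 0. By the Itô isometry:
  Var( int_0^t f(s) dB_s ) = E[ (int_0^t f(s) dB_s)^2 ] = int_0^t f(s)^2 ds.
Here f(s) = 7*s/5 - 2/5, so f(s)^2 = (7*s - 2)^2/25. Integrate:
  int_0^t ((7*s - 2)^2/25) ds = t*(49*t^2 - 42*t + 12)/75.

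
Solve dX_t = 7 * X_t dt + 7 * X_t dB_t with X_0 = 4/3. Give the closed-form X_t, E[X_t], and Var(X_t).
X_t = 4/3 * exp((-35/2) t + (7) B_t); E[X_t] = 4*exp(7*t)/3; Var(X_t) = 16*(exp(49*t) - 1)*exp(14*t)/9

For GBM dX = mu X dt + sigma X dB with X_0 = x_0, apply Itô to Y = log X: dY = (mu - sigma^2/2) dt + sigma dB, so Y_t = log(x_0) + (mu - sigma^2/2) t + sigma B_t and hence X_t = x_0 * exp((mu - sigma^2/2) t + sigma B_t).
With mu = 7, sigma = 7, x_0 = 4/3, this gives:
  X_t = 4/3 * exp((-35/2) * t + (7) * B_t).
Since sigma*B_t ~ Normal(0, sigma^2 t), E[exp(sigma*B_t)] = exp(sigma^2 t / 2); so E[X_t] = x_0 * exp((mu - sigma^2/2) t) * exp(sigma^2 t / 2) = x_0 * exp(mu t) = 4*exp(7*t)/3.
Var(X_t) = E[X_t^2] - (E[X_t])^2 = x_0^2 * exp(2 mu t) * (exp(sigma^2 t) - 1) = 16*(exp(49*t) - 1)*exp(14*t)/9.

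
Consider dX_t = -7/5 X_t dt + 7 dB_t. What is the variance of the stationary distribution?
lim Var(X_t) = 35/2

The OU SDE dX = -theta X dt + sigma dB admits the integrating factor exp(theta t): d(exp(theta t) X_t) = sigma exp(theta t) dB_t. Integrating from 0 to t gives X_t = x_0 * exp(-theta t) + sigma * int_0^t exp(-theta (t-s)) dB_s for any initial x_0. The Itô integral has variance (by the Itô isometry) sigma^2 * int_0^t exp(-2 theta (t - s)) ds = sigma^2 * (1 - exp(-2 theta t)) / (2 theta), independent of x_0.
With theta = 7/5, sigma = 7:
  Var(X_t) = (7)^2 * (1 - exp(-2*7/5 t)) / (2 * 7/5) = 35/2 - 35*exp(-14*t/5)/2.
As t -> infinity, exp(-2*7/5 t) -> 0, so the stationary variance is sigma^2 / (2 theta) = 35/2.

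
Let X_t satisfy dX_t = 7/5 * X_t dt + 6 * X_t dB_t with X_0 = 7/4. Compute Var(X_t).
Var(X_t) = 49*(exp(36*t) - 1)*exp(14*t/5)/16

For GBM dX = mu X dt + sigma X dB with X_0 = x_0, apply Itô to Y = log X: dY = (mu - sigma^2/2) dt + sigma dB, so Y_t = log(x_0) + (mu - sigma^2/2) t + sigma B_t and hence X_t = x_0 * exp((mu - sigma^2/2) t + sigma B_t).
With mu = 7/5, sigma = 6, x_0 = 7/4, this gives:
  X_t = 7/4 * exp((-83/5) * t + (6) * B_t).
Since sigma*B_t ~ Normal(0, sigma^2 t), E[exp(sigma*B_t)] = exp(sigma^2 t / 2); so E[X_t] = x_0 * exp((mu - sigma^2/2) t) * exp(sigma^2 t / 2) = x_0 * exp(mu t) = 7*exp(7*t/5)/4.
Var(X_t) = E[X_t^2] - (E[X_t])^2 = x_0^2 * exp(2 mu t) * (exp(sigma^2 t) - 1) = 49*(exp(36*t) - 1)*exp(14*t/5)/16.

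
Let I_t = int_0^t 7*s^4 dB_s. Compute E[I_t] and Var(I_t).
E[I_t] = 0; Var(I_t) = 49*t^9/9

The Itô integral of a deterministic integrand f(s) has mean 0 because each increment f(s) * (B_{s+ds} - B_s) has mean 0. By the Itô isometry:
  Var( int_0^t f(s) dB_s ) = E[ (int_0^t f(s) dB_s)^2 ] = int_0^t f(s)^2 ds.
Here f(s) = 7*s^4, so f(s)^2 = 49*s^8. Integrate:
  int_0^t (49*s^8) ds = 49*t^9/9.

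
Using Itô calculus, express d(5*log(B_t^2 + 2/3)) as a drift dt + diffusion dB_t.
d(5*log(B_t^2 + 2/3)) = (15*(2 - 3*B_t^2)/(3*B_t^2 + 2)^2) dt + (30*B_t/(3*B_t^2 + 2)) dB_t

Itô's formula for f(B_t) gives d f(B_t) = f'(B_t) dB_t + (1/2) f''(B_t) dt. Compute derivatives of f(x) = 5*log(x^2 + 2/3):
  f'(x)  = 30*x/(3*x^2 + 2)
  f''(x) = 30*(2 - 3*x^2)/(3*x^2 + 2)^2
Substitute x = B_t and multiply the f'' term by 1/2:
  drift     = (1/2) * (30*(2 - 3*x^2)/(3*x^2 + 2)^2) evaluated at B_t = 15*(2 - 3*B_t^2)/(3*B_t^2 + 2)^2
  diffusion = (30*x/(3*x^2 + 2)) evaluated at B_t = 30*B_t/(3*B_t^2 + 2)
Therefore d(5*log(B_t^2 + 2/3)) = (15*(2 - 3*B_t^2)/(3*B_t^2 + 2)^2) dt + (30*B_t/(3*B_t^2 + 2)) dB_t.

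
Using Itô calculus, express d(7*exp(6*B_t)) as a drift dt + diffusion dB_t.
d(7*exp(6*B_t)) = (126*exp(6*B_t)) dt + (42*exp(6*B_t)) dB_t

Itô's formula for f(B_t) gives d f(B_t) = f'(B_t) dB_t + (1/2) f''(B_t) dt. Compute derivatives of f(x) = 7*exp(6*x):
  f'(x)  = 42*exp(6*x)
  f''(x) = 252*exp(6*x)
Substitute x = B_t and multiply the f'' term by 1/2:
  drift     = (1/2) * (252*exp(6*x)) evaluated at B_t = 126*exp(6*B_t)
  diffusion = (42*exp(6*x)) evaluated at B_t = 42*exp(6*B_t)
Therefore d(7*exp(6*B_t)) = (126*exp(6*B_t)) dt + (42*exp(6*B_t)) dB_t.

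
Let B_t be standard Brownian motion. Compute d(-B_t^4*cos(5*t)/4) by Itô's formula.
d(-B_t^4*cos(5*t)/4) = (B_t^2*(5*B_t^2*sin(5*t) - 6*cos(5*t))/4) dt + (-B_t^3*cos(5*t)) dB_t

Itô's formula for f(t, x): d f(t, B_t) = (f_t + (1/2) f_xx) dt + f_x dB_t. Compute partials of f(t, x) = -x^4*cos(5*t)/4:
  f_t(t,x)  = 5*x^4*sin(5*t)/4
  f_x(t,x)  = -x^3*cos(5*t)
  f_xx(t,x) = -3*x^2*cos(5*t)
Assemble drift = f_t + (1/2) f_xx = x^2*(5*x^2*sin(5*t) - 6*cos(5*t))/4 and diffusion = f_x = -x^3*cos(5*t). Substituting x = B_t:
  d(-B_t^4*cos(5*t)/4) = (B_t^2*(5*B_t^2*sin(5*t) - 6*cos(5*t))/4) dt + (-B_t^3*cos(5*t)) dB_t.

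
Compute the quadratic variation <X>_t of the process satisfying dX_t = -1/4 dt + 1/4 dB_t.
<X>_t = t/16

For an Itô process dX_t = a(t) dt + b(t) dB_t, the quadratic variation is <X>_t = int_0^t b(s)^2 ds (the drift term does not contribute). Here b(s) = 1/4, so
  b(s)^2 = 1/16.
Integrating from 0 to t:
  <X>_t = int_0^t (1/16) ds = t/16.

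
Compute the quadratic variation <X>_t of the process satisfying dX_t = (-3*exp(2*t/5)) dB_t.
<X>_t = 45*exp(4*t/5)/4 - 45/4

For an Itô process dX_t = a(t) dt + b(t) dB_t, the quadratic variation is <X>_t = int_0^t b(s)^2 ds (the drift term does not contribute). Here b(s) = -3*exp(2*s/5), so
  b(s)^2 = 9*exp(4*s/5).
Integrating from 0 to t:
  <X>_t = int_0^t (9*exp(4*s/5)) ds = 45*exp(4*t/5)/4 - 45/4.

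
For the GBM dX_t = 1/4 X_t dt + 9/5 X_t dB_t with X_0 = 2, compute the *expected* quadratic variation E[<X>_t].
E[<X>_t] = 648*exp(187*t/50)/187 - 648/187

<X>_t = int_0^t ((9/5) * X_s)^2 ds. Taking expectation inside the integral: E[<X>_t] = (9/5)^2 * int_0^t E[X_s^2] ds. For GBM, E[X_s^2] = x_0^2 * exp((2 mu + sigma^2) s). Integrating:
  E[<X>_t] = (9/5)^2 * 2^2 * (exp((2*(1/4) + (9/5)^2) t) - 1) / (2*(1/4) + (9/5)^2)
           = (9/5)^2 * 2^2 * (exp((187/50) t) - 1) / (187/50) = 648*exp(187*t/50)/187 - 648/187.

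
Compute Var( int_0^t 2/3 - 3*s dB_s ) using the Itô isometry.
Var = t*(27*t^2 - 18*t + 4)/9

The Itô integral of a deterministic integrand f(s) has mean 0 because each increment f(s) * (B_{s+ds} - B_s) has mean 0. By the Itô isometry:
  Var( int_0^t f(s) dB_s ) = E[ (int_0^t f(s) dB_s)^2 ] = int_0^t f(s)^2 ds.
Here f(s) = 2/3 - 3*s, so f(s)^2 = (9*s - 2)^2/9. Integrate:
  int_0^t ((9*s - 2)^2/9) ds = t*(27*t^2 - 18*t + 4)/9.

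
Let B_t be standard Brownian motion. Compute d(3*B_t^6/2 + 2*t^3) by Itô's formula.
d(3*B_t^6/2 + 2*t^3) = (45*B_t^4/2 + 6*t^2) dt + (9*B_t^5) dB_t

Itô's formula for f(t, x): d f(t, B_t) = (f_t + (1/2) f_xx) dt + f_x dB_t. Compute partials of f(t, x) = 2*t^3 + 3*x^6/2:
  f_t(t,x)  = 6*t^2
  f_x(t,x)  = 9*x^5
  f_xx(t,x) = 45*x^4
Assemble drift = f_t + (1/2) f_xx = 6*t^2 + 45*x^4/2 and diffusion = f_x = 9*x^5. Substituting x = B_t:
  d(3*B_t^6/2 + 2*t^3) = (45*B_t^4/2 + 6*t^2) dt + (9*B_t^5) dB_t.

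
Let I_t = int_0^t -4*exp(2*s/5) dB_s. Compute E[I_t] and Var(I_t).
E[I_t] = 0; Var(I_t) = 20*exp(4*t/5) - 20

The Itô integral of a deterministic integrand f(s) has mean 0 because each increment f(s) * (B_{s+ds} - B_s) has mean 0. By the Itô isometry:
  Var( int_0^t f(s) dB_s ) = E[ (int_0^t f(s) dB_s)^2 ] = int_0^t f(s)^2 ds.
Here f(s) = -4*exp(2*s/5), so f(s)^2 = 16*exp(4*s/5). Integrate:
  int_0^t (16*exp(4*s/5)) ds = 20*exp(4*t/5) - 20.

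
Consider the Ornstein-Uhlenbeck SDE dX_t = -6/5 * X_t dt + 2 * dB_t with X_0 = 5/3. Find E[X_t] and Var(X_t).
E[X_t] = 5*exp(-6*t/5)/3; Var(X_t) = 5/3 - 5*exp(-12*t/5)/3

The OU SDE dX = -theta X dt + sigma dB admits the integrating factor exp(theta t): d(exp(theta t) X_t) = sigma exp(theta t) dB_t. Integrating from 0 to t:
  X_t = x_0 * exp(-theta t) + sigma * int_0^t exp(-theta (t-s)) dB_s.
The Itô integral has mean 0 and (by the Itô isometry) variance sigma^2 * int_0^t exp(-2 theta (t - s)) ds = sigma^2 * (1 - exp(-2 theta t)) / (2 theta).
With theta = 6/5, sigma = 2, x_0 = 5/3:
  E[X_t] = 5/3 * exp(-6/5 t) = 5*exp(-6*t/5)/3
  Var(X_t) = (2)^2 * (1 - exp(-2*6/5 t)) / (2 * 6/5) = 5/3 - 5*exp(-12*t/5)/3.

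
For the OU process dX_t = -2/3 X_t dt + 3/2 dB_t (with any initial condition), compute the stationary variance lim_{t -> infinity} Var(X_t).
lim Var(X_t) = 27/16

The OU SDE dX = -theta X dt + sigma dB admits the integrating factor exp(theta t): d(exp(theta t) X_t) = sigma exp(theta t) dB_t. Integrating from 0 to t gives X_t = x_0 * exp(-theta t) + sigma * int_0^t exp(-theta (t-s)) dB_s for any initial x_0. The Itô integral has variance (by the Itô isometry) sigma^2 * int_0^t exp(-2 theta (t - s)) ds = sigma^2 * (1 - exp(-2 theta t)) / (2 theta), independent of x_0.
With theta = 2/3, sigma = 3/2:
  Var(X_t) = (3/2)^2 * (1 - exp(-2*2/3 t)) / (2 * 2/3) = 27/16 - 27*exp(-4*t/3)/16.
As t -> infinity, exp(-2*2/3 t) -> 0, so the stationary variance is sigma^2 / (2 theta) = 27/16.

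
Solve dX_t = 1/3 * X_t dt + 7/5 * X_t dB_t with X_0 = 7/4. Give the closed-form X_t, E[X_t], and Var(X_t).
X_t = 7/4 * exp((-97/150) t + (7/5) B_t); E[X_t] = 7*exp(t/3)/4; Var(X_t) = 49*(exp(49*t/25) - 1)*exp(2*t/3)/16

For GBM dX = mu X dt + sigma X dB with X_0 = x_0, apply Itô to Y = log X: dY = (mu - sigma^2/2) dt + sigma dB, so Y_t = log(x_0) + (mu - sigma^2/2) t + sigma B_t and hence X_t = x_0 * exp((mu - sigma^2/2) t + sigma B_t).
With mu = 1/3, sigma = 7/5, x_0 = 7/4, this gives:
  X_t = 7/4 * exp((-97/150) * t + (7/5) * B_t).
Since sigma*B_t ~ Normal(0, sigma^2 t), E[exp(sigma*B_t)] = exp(sigma^2 t / 2); so E[X_t] = x_0 * exp((mu - sigma^2/2) t) * exp(sigma^2 t / 2) = x_0 * exp(mu t) = 7*exp(t/3)/4.
Var(X_t) = E[X_t^2] - (E[X_t])^2 = x_0^2 * exp(2 mu t) * (exp(sigma^2 t) - 1) = 49*(exp(49*t/25) - 1)*exp(2*t/3)/16.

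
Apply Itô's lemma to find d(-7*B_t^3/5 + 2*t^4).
d(-7*B_t^3/5 + 2*t^4) = (-21*B_t/5 + 8*t^3) dt + (-21*B_t^2/5) dB_t

Itô's formula for f(t, x): d f(t, B_t) = (f_t + (1/2) f_xx) dt + f_x dB_t. Compute partials of f(t, x) = 2*t^4 - 7*x^3/5:
  f_t(t,x)  = 8*t^3
  f_x(t,x)  = -21*x^2/5
  f_xx(t,x) = -42*x/5
Assemble drift = f_t + (1/2) f_xx = 8*t^3 - 21*x/5 and diffusion = f_x = -21*x^2/5. Substituting x = B_t:
  d(-7*B_t^3/5 + 2*t^4) = (-21*B_t/5 + 8*t^3) dt + (-21*B_t^2/5) dB_t.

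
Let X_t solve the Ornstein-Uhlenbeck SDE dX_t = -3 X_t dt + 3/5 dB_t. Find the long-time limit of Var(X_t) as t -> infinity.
lim Var(X_t) = 3/50

The OU SDE dX = -theta X dt + sigma dB admits the integrating factor exp(theta t): d(exp(theta t) X_t) = sigma exp(theta t) dB_t. Integrating from 0 to t gives X_t = x_0 * exp(-theta t) + sigma * int_0^t exp(-theta (t-s)) dB_s for any initial x_0. The Itô integral has variance (by the Itô isometry) sigma^2 * int_0^t exp(-2 theta (t - s)) ds = sigma^2 * (1 - exp(-2 theta t)) / (2 theta), independent of x_0.
With theta = 3, sigma = 3/5:
  Var(X_t) = (3/5)^2 * (1 - exp(-2*3 t)) / (2 * 3) = 3/50 - 3*exp(-6*t)/50.
As t -> infinity, exp(-2*3 t) -> 0, so the stationary variance is sigma^2 / (2 theta) = 3/50.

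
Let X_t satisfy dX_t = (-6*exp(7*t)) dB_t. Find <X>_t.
<X>_t = 18*exp(14*t)/7 - 18/7

For an Itô process dX_t = a(t) dt + b(t) dB_t, the quadratic variation is <X>_t = int_0^t b(s)^2 ds (the drift term does not contribute). Here b(s) = -6*exp(7*s), so
  b(s)^2 = 36*exp(14*s).
Integrating from 0 to t:
  <X>_t = int_0^t (36*exp(14*s)) ds = 18*exp(14*t)/7 - 18/7.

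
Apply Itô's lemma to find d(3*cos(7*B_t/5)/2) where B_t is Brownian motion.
d(3*cos(7*B_t/5)/2) = (-147*cos(7*B_t/5)/100) dt + (-21*sin(7*B_t/5)/10) dB_t

Itô's formula for f(B_t) gives d f(B_t) = f'(B_t) dB_t + (1/2) f''(B_t) dt. Compute derivatives of f(x) = 3*cos(7*x/5)/2:
  f'(x)  = -21*sin(7*x/5)/10
  f''(x) = -147*cos(7*x/5)/50
Substitute x = B_t and multiply the f'' term by 1/2:
  drift     = (1/2) * (-147*cos(7*x/5)/50) evaluated at B_t = -147*cos(7*B_t/5)/100
  diffusion = (-21*sin(7*x/5)/10) evaluated at B_t = -21*sin(7*B_t/5)/10
Therefore d(3*cos(7*B_t/5)/2) = (-147*cos(7*B_t/5)/100) dt + (-21*sin(7*B_t/5)/10) dB_t.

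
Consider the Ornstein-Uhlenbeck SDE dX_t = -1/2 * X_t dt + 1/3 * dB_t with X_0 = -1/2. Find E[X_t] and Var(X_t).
E[X_t] = -exp(-t/2)/2; Var(X_t) = (exp(t) - 1)*exp(-t)/9

The OU SDE dX = -theta X dt + sigma dB admits the integrating factor exp(theta t): d(exp(theta t) X_t) = sigma exp(theta t) dB_t. Integrating from 0 to t:
  X_t = x_0 * exp(-theta t) + sigma * int_0^t exp(-theta (t-s)) dB_s.
The Itô integral has mean 0 and (by the Itô isometry) variance sigma^2 * int_0^t exp(-2 theta (t - s)) ds = sigma^2 * (1 - exp(-2 theta t)) / (2 theta).
With theta = 1/2, sigma = 1/3, x_0 = -1/2:
  E[X_t] = -1/2 * exp(-1/2 t) = -exp(-t/2)/2
  Var(X_t) = (1/3)^2 * (1 - exp(-2*1/2 t)) / (2 * 1/2) = (exp(t) - 1)*exp(-t)/9.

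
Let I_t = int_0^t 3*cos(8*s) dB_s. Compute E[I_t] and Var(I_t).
E[I_t] = 0; Var(I_t) = 9*t/2 + 9*sin(8*t)*cos(8*t)/16

The Itô integral of a deterministic integrand f(s) has mean 0 because each increment f(s) * (B_{s+ds} - B_s) has mean 0. By the Itô isometry:
  Var( int_0^t f(s) dB_s ) = E[ (int_0^t f(s) dB_s)^2 ] = int_0^t f(s)^2 ds.
Here f(s) = 3*cos(8*s), so f(s)^2 = 9*cos(8*s)^2. Integrate:
  int_0^t (9*cos(8*s)^2) ds = 9*t/2 + 9*sin(8*t)*cos(8*t)/16.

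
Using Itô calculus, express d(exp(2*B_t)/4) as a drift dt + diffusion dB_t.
d(exp(2*B_t)/4) = (exp(2*B_t)/2) dt + (exp(2*B_t)/2) dB_t

Itô's formula for f(B_t) gives d f(B_t) = f'(B_t) dB_t + (1/2) f''(B_t) dt. Compute derivatives of f(x) = exp(2*x)/4:
  f'(x)  = exp(2*x)/2
  f''(x) = exp(2*x)
Substitute x = B_t and multiply the f'' term by 1/2:
  drift     = (1/2) * (exp(2*x)) evaluated at B_t = exp(2*B_t)/2
  diffusion = (exp(2*x)/2) evaluated at B_t = exp(2*B_t)/2
Therefore d(exp(2*B_t)/4) = (exp(2*B_t)/2) dt + (exp(2*B_t)/2) dB_t.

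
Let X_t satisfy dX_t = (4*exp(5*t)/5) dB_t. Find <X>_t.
<X>_t = 8*exp(10*t)/125 - 8/125

For an Itô process dX_t = a(t) dt + b(t) dB_t, the quadratic variation is <X>_t = int_0^t b(s)^2 ds (the drift term does not contribute). Here b(s) = 4*exp(5*s)/5, so
  b(s)^2 = 16*exp(10*s)/25.
Integrating from 0 to t:
  <X>_t = int_0^t (16*exp(10*s)/25) ds = 8*exp(10*t)/125 - 8/125.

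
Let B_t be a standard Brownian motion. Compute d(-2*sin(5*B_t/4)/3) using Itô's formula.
d(-2*sin(5*B_t/4)/3) = (25*sin(5*B_t/4)/48) dt + (-5*cos(5*B_t/4)/6) dB_t

Itô's formula for f(B_t) gives d f(B_t) = f'(B_t) dB_t + (1/2) f''(B_t) dt. Compute derivatives of f(x) = -2*sin(5*x/4)/3:
  f'(x)  = -5*cos(5*x/4)/6
  f''(x) = 25*sin(5*x/4)/24
Substitute x = B_t and multiply the f'' term by 1/2:
  drift     = (1/2) * (25*sin(5*x/4)/24) evaluated at B_t = 25*sin(5*B_t/4)/48
  diffusion = (-5*cos(5*x/4)/6) evaluated at B_t = -5*cos(5*B_t/4)/6
Therefore d(-2*sin(5*B_t/4)/3) = (25*sin(5*B_t/4)/48) dt + (-5*cos(5*B_t/4)/6) dB_t.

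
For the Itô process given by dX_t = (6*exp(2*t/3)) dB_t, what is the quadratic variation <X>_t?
<X>_t = 27*exp(4*t/3) - 27

For an Itô process dX_t = a(t) dt + b(t) dB_t, the quadratic variation is <X>_t = int_0^t b(s)^2 ds (the drift term does not contribute). Here b(s) = 6*exp(2*s/3), so
  b(s)^2 = 36*exp(4*s/3).
Integrating from 0 to t:
  <X>_t = int_0^t (36*exp(4*s/3)) ds = 27*exp(4*t/3) - 27.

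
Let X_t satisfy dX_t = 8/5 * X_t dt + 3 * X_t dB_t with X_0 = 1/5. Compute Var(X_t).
Var(X_t) = (exp(9*t) - 1)*exp(16*t/5)/25

For GBM dX = mu X dt + sigma X dB with X_0 = x_0, apply Itô to Y = log X: dY = (mu - sigma^2/2) dt + sigma dB, so Y_t = log(x_0) + (mu - sigma^2/2) t + sigma B_t and hence X_t = x_0 * exp((mu - sigma^2/2) t + sigma B_t).
With mu = 8/5, sigma = 3, x_0 = 1/5, this gives:
  X_t = 1/5 * exp((-29/10) * t + (3) * B_t).
Since sigma*B_t ~ Normal(0, sigma^2 t), E[exp(sigma*B_t)] = exp(sigma^2 t / 2); so E[X_t] = x_0 * exp((mu - sigma^2/2) t) * exp(sigma^2 t / 2) = x_0 * exp(mu t) = exp(8*t/5)/5.
Var(X_t) = E[X_t^2] - (E[X_t])^2 = x_0^2 * exp(2 mu t) * (exp(sigma^2 t) - 1) = (exp(9*t) - 1)*exp(16*t/5)/25.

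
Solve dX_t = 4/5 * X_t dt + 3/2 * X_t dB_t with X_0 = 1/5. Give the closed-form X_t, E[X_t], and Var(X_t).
X_t = 1/5 * exp((-13/40) t + (3/2) B_t); E[X_t] = exp(4*t/5)/5; Var(X_t) = (exp(9*t/4) - 1)*exp(8*t/5)/25

For GBM dX = mu X dt + sigma X dB with X_0 = x_0, apply Itô to Y = log X: dY = (mu - sigma^2/2) dt + sigma dB, so Y_t = log(x_0) + (mu - sigma^2/2) t + sigma B_t and hence X_t = x_0 * exp((mu - sigma^2/2) t + sigma B_t).
With mu = 4/5, sigma = 3/2, x_0 = 1/5, this gives:
  X_t = 1/5 * exp((-13/40) * t + (3/2) * B_t).
Since sigma*B_t ~ Normal(0, sigma^2 t), E[exp(sigma*B_t)] = exp(sigma^2 t / 2); so E[X_t] = x_0 * exp((mu - sigma^2/2) t) * exp(sigma^2 t / 2) = x_0 * exp(mu t) = exp(4*t/5)/5.
Var(X_t) = E[X_t^2] - (E[X_t])^2 = x_0^2 * exp(2 mu t) * (exp(sigma^2 t) - 1) = (exp(9*t/4) - 1)*exp(8*t/5)/25.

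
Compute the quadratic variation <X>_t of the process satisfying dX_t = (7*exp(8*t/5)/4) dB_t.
<X>_t = 245*exp(16*t/5)/256 - 245/256

For an Itô process dX_t = a(t) dt + b(t) dB_t, the quadratic variation is <X>_t = int_0^t b(s)^2 ds (the drift term does not contribute). Here b(s) = 7*exp(8*s/5)/4, so
  b(s)^2 = 49*exp(16*s/5)/16.
Integrating from 0 to t:
  <X>_t = int_0^t (49*exp(16*s/5)/16) ds = 245*exp(16*t/5)/256 - 245/256.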